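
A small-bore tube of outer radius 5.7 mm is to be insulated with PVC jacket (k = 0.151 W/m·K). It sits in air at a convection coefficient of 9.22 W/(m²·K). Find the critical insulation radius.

r_cr ≈ 16.4 mm

For a cylinder r_cr = k/h = 0.151/9.22
r_cr = 16.4 mm; since the bare radius (5.7 mm) is below r_cr, adding a thin layer of insulation will *increase* heat loss.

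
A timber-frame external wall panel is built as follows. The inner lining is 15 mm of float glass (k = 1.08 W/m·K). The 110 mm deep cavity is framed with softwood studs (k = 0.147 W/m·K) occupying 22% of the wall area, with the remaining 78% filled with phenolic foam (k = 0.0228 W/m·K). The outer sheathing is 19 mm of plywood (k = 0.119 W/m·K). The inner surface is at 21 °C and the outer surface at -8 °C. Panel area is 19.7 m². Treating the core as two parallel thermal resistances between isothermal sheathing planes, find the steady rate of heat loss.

Sheathing layers in series; stud and cavity paths in parallel between them.
R_inner = 0.015/(1.08×19.7) = 7.05×10^-4 K/W
R_stud  = 0.11/(0.147×0.22×19.7) = 0.1727 K/W
R_cav   = 0.11/(0.0228×0.78×19.7) = 0.314 K/W
1/R_core = 1/R_stud + 1/R_cav → R_core = 0.1114 K/W
R_outer = 0.019/(0.119×19.7) = 0.008105 K/W
R_total = 0.1202 K/W
Q = ΔT/R_total = 29/0.1202

Q ≈ 241 W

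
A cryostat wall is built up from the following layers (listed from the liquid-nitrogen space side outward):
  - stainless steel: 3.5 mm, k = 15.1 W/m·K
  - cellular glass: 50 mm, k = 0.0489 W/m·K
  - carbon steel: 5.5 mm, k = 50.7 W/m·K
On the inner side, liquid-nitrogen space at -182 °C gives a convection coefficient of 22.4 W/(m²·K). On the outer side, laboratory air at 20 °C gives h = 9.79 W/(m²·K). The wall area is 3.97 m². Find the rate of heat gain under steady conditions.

Q ≈ 686 W

Using the resistance-network approach (series):
R_inner film = 1/(h_i·A) = 1/(22.4×3.97) = 0.01125 K/W
R_stainless steel = L/(kA) = 0.0035/(15.1×3.97) = 5.838×10^-5 K/W
R_cellular glass = L/(kA) = 0.05/(0.0489×3.97) = 0.2576 K/W
R_carbon steel = L/(kA) = 0.0055/(50.7×3.97) = 2.733×10^-5 K/W
R_outer film = 1/(h_o·A) = 1/(9.79×3.97) = 0.02573 K/W
R_total = 0.2946 K/W
Q = ΔT / R_total = 202 / 0.2946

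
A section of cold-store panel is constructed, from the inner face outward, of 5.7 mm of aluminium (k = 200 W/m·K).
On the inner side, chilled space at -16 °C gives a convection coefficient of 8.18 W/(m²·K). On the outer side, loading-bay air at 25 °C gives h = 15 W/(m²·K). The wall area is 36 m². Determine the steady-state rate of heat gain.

Series thermal resistances:
R_inner film = 1/(h_i·A) = 1/(8.18×36) = 0.003396 K/W
R_aluminium = L/(kA) = 0.0057/(200×36) = 7.917×10^-7 K/W
R_outer film = 1/(h_o·A) = 1/(15×36) = 0.001852 K/W
R_total = 0.005248 K/W
Q = ΔT / R_total = 41 / 0.005248

Q ≈ 7810 W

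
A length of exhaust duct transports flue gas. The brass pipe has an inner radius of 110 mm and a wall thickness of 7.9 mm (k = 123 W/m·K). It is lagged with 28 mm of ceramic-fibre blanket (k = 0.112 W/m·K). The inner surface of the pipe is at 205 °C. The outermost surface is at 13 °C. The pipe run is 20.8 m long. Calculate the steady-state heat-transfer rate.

Q ≈ 13200 W

Cylindrical conduction, so R = ln(r₂/r₁)/(2πkL) per layer, in series:
R_brass pipe wall = ln(117.9/110)/(2π×123×20.8) = 4.315×10^-6 K/W
R_ceramic-fibre blanket = ln(145.9/117.9)/(2π×0.112×20.8) = 0.01456 K/W
R_total = 0.01456 K/W
Q = ΔT/R_total = 192/0.01456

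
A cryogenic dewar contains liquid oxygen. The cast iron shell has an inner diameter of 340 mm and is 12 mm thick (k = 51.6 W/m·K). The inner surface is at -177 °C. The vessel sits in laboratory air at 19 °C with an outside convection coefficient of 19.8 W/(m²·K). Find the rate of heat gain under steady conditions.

Radial (spherical) resistances in series:
R_cast iron shell = (1/0.17 − 1/0.182)/(4π×51.6) = 5.981×10^-4 K/W
R_outer film = 1/(h·4πr_o²) = 1/(19.8×4π×0.182²) = 0.1213 K/W
R_total = 0.1219 K/W
Q = ΔT/R_total = 196/0.1219

Q ≈ 1610 W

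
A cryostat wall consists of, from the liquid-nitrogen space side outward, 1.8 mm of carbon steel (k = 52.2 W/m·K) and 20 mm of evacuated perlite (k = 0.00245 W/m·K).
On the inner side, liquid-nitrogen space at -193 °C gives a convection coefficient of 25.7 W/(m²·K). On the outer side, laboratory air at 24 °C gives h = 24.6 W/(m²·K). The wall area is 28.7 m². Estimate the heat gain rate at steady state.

Series thermal resistances:
R_inner film = 1/(h_i·A) = 1/(25.7×28.7) = 0.001356 K/W
R_carbon steel = L/(kA) = 0.0018/(52.2×28.7) = 1.201×10^-6 K/W
R_evacuated perlite = L/(kA) = 0.02/(0.00245×28.7) = 0.2844 K/W
R_outer film = 1/(h_o·A) = 1/(24.6×28.7) = 0.001416 K/W
R_total = 0.2872 K/W
Q = ΔT / R_total = 217 / 0.2872

Q ≈ 756 W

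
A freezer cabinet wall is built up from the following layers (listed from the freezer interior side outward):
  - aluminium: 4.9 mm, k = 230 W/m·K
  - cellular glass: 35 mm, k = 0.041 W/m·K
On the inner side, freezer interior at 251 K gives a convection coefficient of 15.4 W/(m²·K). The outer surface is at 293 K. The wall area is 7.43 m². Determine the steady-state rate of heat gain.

Treating each layer as a thermal resistance in series:
R_inner film = 1/(h_i·A) = 1/(15.4×7.43) = 0.00874 K/W
R_aluminium = L/(kA) = 0.0049/(230×7.43) = 2.867×10^-6 K/W
R_cellular glass = L/(kA) = 0.035/(0.041×7.43) = 0.1149 K/W
R_total = 0.1236 K/W
Q = ΔT / R_total = 42 / 0.1236

Q ≈ 340 W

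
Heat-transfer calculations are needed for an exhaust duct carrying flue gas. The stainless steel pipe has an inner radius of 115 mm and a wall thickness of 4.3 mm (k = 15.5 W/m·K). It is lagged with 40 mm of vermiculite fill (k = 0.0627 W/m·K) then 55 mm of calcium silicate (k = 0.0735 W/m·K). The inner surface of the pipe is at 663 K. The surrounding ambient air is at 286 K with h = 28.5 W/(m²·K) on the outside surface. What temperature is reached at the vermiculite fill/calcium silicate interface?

T ≈ 466 K

Per-layer cylindrical resistances, series-summed:
R_stainless steel pipe wall = ln(119.3/115)/(2π×15.5×1) = 3.769×10^-4 K/W
R_vermiculite fill = ln(159.3/119.3)/(2π×0.0627×1) = 0.734 K/W
R_calcium silicate = ln(214.3/159.3)/(2π×0.0735×1) = 0.6422 K/W
R_outer film = 1/(h_o·2πr_oL) = 1/(28.5×2π×0.2143×1) = 0.02606 K/W
R_total = 1.403 K/W
Q = ΔT/R_total = 377/1.403
Q = 269 W/m
T_interface = T_inner − Q·ΣR(inner→interface) = 663 − 269×0.7343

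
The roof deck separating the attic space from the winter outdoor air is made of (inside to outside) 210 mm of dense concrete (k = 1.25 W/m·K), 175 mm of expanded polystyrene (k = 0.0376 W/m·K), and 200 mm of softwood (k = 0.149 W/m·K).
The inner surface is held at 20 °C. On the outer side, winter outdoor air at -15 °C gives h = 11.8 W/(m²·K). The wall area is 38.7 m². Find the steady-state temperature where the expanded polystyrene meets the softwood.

T ≈ -7.01 °C

Series thermal resistances:
R_dense concrete = L/(kA) = 0.21/(1.25×38.7) = 0.004341 K/W
R_expanded polystyrene = L/(kA) = 0.175/(0.0376×38.7) = 0.1203 K/W
R_softwood = L/(kA) = 0.2/(0.149×38.7) = 0.03468 K/W
R_outer film = 1/(h_o·A) = 1/(11.8×38.7) = 0.00219 K/W
R_total = 0.1615 K/W;  Q = ΔT/R_total = 35/0.1615 = 216.7 W
T_interface = T_inner − Q·ΣR(inner→interface) = 20 − 217×0.1246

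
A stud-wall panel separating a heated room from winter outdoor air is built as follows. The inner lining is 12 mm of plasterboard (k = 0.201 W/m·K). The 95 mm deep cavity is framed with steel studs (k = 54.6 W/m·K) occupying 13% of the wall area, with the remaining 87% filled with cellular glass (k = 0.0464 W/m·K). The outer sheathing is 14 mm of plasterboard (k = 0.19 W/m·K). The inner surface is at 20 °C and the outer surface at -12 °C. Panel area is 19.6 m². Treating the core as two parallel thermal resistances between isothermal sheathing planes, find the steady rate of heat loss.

Q ≈ 4280 W

Sheathing layers in series; stud and cavity paths in parallel between them.
R_inner = 0.012/(0.201×19.6) = 0.003046 K/W
R_stud  = 0.095/(54.6×0.13×19.6) = 6.829×10^-4 K/W
R_cav   = 0.095/(0.0464×0.87×19.6) = 0.1201 K/W
1/R_core = 1/R_stud + 1/R_cav → R_core = 6.79×10^-4 K/W
R_outer = 0.014/(0.19×19.6) = 0.003759 K/W
R_total = 0.007484 K/W
Q = ΔT/R_total = 32/0.007484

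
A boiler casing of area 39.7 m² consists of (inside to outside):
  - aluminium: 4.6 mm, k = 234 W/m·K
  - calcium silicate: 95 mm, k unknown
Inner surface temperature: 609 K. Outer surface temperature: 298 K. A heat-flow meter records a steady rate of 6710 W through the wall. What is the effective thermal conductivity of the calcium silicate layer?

k ≈ 0.0516 W/(m·K)

Thermal resistances in series:
R_aluminium = L/(kA) = 0.0046/(234×39.7) = 4.952×10^-7 K/W
Sum of known resistances R_other = 4.952×10^-7 K/W
Total R = ΔT/Q = 311/6710 = 0.04635 K/W
R_calcium silicate = R_total − R_other = 0.04635 K/W
k = L/(R·A) = 0.095/(0.04635×39.7)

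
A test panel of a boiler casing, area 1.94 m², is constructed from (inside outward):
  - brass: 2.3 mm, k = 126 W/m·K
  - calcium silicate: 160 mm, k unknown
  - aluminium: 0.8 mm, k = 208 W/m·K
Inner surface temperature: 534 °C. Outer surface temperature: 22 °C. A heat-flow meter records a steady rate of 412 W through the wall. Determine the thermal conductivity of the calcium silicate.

Treating each layer as a thermal resistance in series:
R_brass = L/(kA) = 0.0023/(126×1.94) = 9.409×10^-6 K/W
R_aluminium = L/(kA) = 0.0008/(208×1.94) = 1.983×10^-6 K/W
Sum of known resistances R_other = 1.139×10^-5 K/W
Total R = ΔT/Q = 512/412 = 1.243 K/W
R_calcium silicate = R_total − R_other = 1.243 K/W
k = L/(R·A) = 0.16/(1.243×1.94)

k ≈ 0.0664 W/(m·K)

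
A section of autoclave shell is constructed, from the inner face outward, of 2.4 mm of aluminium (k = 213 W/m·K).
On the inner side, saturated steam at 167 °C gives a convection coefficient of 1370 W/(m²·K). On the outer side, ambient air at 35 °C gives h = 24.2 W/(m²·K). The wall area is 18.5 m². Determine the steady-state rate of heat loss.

Q ≈ 58100 W

Thermal resistances in series:
R_inner film = 1/(h_i·A) = 1/(1370×18.5) = 3.946×10^-5 K/W
R_aluminium = L/(kA) = 0.0024/(213×18.5) = 6.091×10^-7 K/W
R_outer film = 1/(h_o·A) = 1/(24.2×18.5) = 0.002234 K/W
R_total = 0.002274 K/W
Q = ΔT / R_total = 132 / 0.002274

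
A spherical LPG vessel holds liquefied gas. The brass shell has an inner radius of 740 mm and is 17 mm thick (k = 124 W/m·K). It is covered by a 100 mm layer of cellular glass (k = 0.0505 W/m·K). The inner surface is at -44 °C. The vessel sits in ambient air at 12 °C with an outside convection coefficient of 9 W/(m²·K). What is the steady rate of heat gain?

Q ≈ 220 W

Spherical conduction: R = (1/r_in − 1/r_out)/(4πk) per layer; series-sum.
R_brass shell = (1/0.74 − 1/0.757)/(4π×124) = 1.948×10^-5 K/W
R_cellular glass = (1/0.757 − 1/0.857)/(4π×0.0505) = 0.2429 K/W
R_outer film = 1/(h·4πr_o²) = 1/(9×4π×0.857²) = 0.01204 K/W
R_total = 0.255 K/W
Q = ΔT/R_total = 56/0.255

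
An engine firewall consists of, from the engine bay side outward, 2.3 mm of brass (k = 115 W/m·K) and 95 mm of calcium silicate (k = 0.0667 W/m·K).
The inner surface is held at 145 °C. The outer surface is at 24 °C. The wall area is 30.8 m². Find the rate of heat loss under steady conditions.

Using the resistance-network approach (series):
R_brass = L/(kA) = 0.0023/(115×30.8) = 6.494×10^-7 K/W
R_calcium silicate = L/(kA) = 0.095/(0.0667×30.8) = 0.04624 K/W
R_total = 0.04624 K/W
Q = ΔT / R_total = 121 / 0.04624

Q ≈ 2620 W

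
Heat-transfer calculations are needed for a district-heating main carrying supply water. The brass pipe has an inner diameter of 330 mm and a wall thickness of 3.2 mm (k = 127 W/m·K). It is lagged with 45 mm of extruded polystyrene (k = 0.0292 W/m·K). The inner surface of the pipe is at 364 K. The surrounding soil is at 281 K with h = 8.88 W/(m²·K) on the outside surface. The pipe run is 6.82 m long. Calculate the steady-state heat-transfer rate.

Q ≈ 411 W

Treating each annulus and film as a series resistance:
R_brass pipe wall = ln(168.2/165)/(2π×127×6.82) = 3.53×10^-6 K/W
R_extruded polystyrene = ln(213.2/168.2)/(2π×0.0292×6.82) = 0.1895 K/W
R_outer film = 1/(h_o·2πr_oL) = 1/(8.88×2π×0.2132×6.82) = 0.01233 K/W
R_total = 0.2018 K/W
Q = ΔT/R_total = 83/0.2018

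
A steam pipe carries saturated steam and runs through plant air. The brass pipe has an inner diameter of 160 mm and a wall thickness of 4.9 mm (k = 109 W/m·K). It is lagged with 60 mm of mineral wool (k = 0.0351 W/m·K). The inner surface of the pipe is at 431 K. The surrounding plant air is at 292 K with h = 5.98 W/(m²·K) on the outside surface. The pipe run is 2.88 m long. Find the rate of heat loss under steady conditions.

Q ≈ 154 W

Cylindrical conduction, so R = ln(r₂/r₁)/(2πkL) per layer, in series:
R_brass pipe wall = ln(84.9/80)/(2π×109×2.88) = 3.014×10^-5 K/W
R_mineral wool = ln(144.9/84.9)/(2π×0.0351×2.88) = 0.8416 K/W
R_outer film = 1/(h_o·2πr_oL) = 1/(5.98×2π×0.1449×2.88) = 0.06378 K/W
R_total = 0.9054 K/W
Q = ΔT/R_total = 139/0.9054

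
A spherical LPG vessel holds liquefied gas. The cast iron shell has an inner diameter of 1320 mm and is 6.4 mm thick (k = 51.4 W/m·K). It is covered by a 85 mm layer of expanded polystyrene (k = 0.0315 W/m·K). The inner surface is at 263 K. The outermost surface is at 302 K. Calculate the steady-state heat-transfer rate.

Spherical conduction: R = (1/r_in − 1/r_out)/(4πk) per layer; series-sum.
R_cast iron shell = (1/0.66 − 1/0.6664)/(4π×51.4) = 2.253×10^-5 K/W
R_expanded polystyrene = (1/0.6664 − 1/0.7514)/(4π×0.0315) = 0.4288 K/W
R_total = 0.4289 K/W
Q = ΔT/R_total = 39/0.4289

Q ≈ 90.9 W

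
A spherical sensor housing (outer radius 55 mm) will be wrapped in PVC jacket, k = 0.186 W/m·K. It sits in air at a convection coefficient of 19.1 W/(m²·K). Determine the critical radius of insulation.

r_cr ≈ 19.5 mm

For a sphere r_cr = 2k/h = 2×0.186/19.1
r_cr = 19.5 mm; since the bare radius (55 mm) is above r_cr, any added insulation will reduce heat loss.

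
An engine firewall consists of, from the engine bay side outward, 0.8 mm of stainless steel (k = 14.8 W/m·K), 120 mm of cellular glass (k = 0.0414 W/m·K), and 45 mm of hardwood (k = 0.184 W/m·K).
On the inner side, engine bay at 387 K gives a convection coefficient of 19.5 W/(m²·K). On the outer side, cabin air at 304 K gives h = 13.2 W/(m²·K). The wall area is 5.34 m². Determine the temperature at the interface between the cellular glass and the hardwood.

T ≈ 312 K

Treating each layer as a thermal resistance in series:
R_inner film = 1/(h_i·A) = 1/(19.5×5.34) = 0.009603 K/W
R_stainless steel = L/(kA) = 0.0008/(14.8×5.34) = 1.012×10^-5 K/W
R_cellular glass = L/(kA) = 0.12/(0.0414×5.34) = 0.5428 K/W
R_hardwood = L/(kA) = 0.045/(0.184×5.34) = 0.0458 K/W
R_outer film = 1/(h_o·A) = 1/(13.2×5.34) = 0.01419 K/W
R_total = 0.6124 K/W;  Q = ΔT/R_total = 83/0.6124 = 135.5 W
T_interface = T_inner − Q·ΣR(inner→interface) = 387 − 136×0.5524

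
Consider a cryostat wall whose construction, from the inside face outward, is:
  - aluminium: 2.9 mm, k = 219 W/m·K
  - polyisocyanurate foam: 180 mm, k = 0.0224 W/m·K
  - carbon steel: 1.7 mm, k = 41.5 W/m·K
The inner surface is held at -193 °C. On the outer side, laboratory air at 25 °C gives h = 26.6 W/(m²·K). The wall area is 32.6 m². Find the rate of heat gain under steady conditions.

Q ≈ 880 W

Using the resistance-network approach (series):
R_aluminium = L/(kA) = 0.0029/(219×32.6) = 4.062×10^-7 K/W
R_polyisocyanurate foam = L/(kA) = 0.18/(0.0224×32.6) = 0.2465 K/W
R_carbon steel = L/(kA) = 0.0017/(41.5×32.6) = 1.257×10^-6 K/W
R_outer film = 1/(h_o·A) = 1/(26.6×32.6) = 0.001153 K/W
R_total = 0.2476 K/W
Q = ΔT / R_total = 218 / 0.2476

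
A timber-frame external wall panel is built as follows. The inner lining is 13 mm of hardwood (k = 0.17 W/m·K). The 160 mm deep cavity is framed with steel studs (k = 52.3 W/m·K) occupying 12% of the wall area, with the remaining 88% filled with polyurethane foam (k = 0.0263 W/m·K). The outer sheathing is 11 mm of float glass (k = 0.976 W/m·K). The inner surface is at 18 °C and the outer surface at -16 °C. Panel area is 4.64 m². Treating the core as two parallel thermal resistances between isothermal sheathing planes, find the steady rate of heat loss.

Sheathing layers in series; stud and cavity paths in parallel between them.
R_inner = 0.013/(0.17×4.64) = 0.01648 K/W
R_stud  = 0.16/(52.3×0.12×4.64) = 0.005494 K/W
R_cav   = 0.16/(0.0263×0.88×4.64) = 1.49 K/W
1/R_core = 1/R_stud + 1/R_cav → R_core = 0.005474 K/W
R_outer = 0.011/(0.976×4.64) = 0.002429 K/W
R_total = 0.02438 K/W
Q = ΔT/R_total = 34/0.02438

Q ≈ 1390 W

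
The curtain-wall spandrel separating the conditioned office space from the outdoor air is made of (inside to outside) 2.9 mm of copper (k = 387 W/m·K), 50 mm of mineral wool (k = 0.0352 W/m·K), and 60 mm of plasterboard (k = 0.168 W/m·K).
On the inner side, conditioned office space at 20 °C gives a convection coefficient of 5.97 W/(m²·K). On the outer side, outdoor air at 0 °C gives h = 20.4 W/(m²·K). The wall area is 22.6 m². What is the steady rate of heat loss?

Using the resistance-network approach (series):
R_inner film = 1/(h_i·A) = 1/(5.97×22.6) = 0.007412 K/W
R_copper = L/(kA) = 0.0029/(387×22.6) = 3.316×10^-7 K/W
R_mineral wool = L/(kA) = 0.05/(0.0352×22.6) = 0.06285 K/W
R_plasterboard = L/(kA) = 0.06/(0.168×22.6) = 0.0158 K/W
R_outer film = 1/(h_o·A) = 1/(20.4×22.6) = 0.002169 K/W
R_total = 0.08824 K/W
Q = ΔT / R_total = 20 / 0.08824

Q ≈ 227 W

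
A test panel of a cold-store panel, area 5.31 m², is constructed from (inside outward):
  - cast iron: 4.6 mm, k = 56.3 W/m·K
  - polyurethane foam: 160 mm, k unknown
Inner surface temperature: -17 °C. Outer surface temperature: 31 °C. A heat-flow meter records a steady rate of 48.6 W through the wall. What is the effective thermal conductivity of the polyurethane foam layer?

Treating each layer as a thermal resistance in series:
R_cast iron = L/(kA) = 0.0046/(56.3×5.31) = 1.539×10^-5 K/W
Sum of known resistances R_other = 1.539×10^-5 K/W
Total R = ΔT/Q = 48/48.6 = 0.9877 K/W
R_polyurethane foam = R_total − R_other = 0.9876 K/W
k = L/(R·A) = 0.16/(0.9876×5.31)

k ≈ 0.0305 W/(m·K)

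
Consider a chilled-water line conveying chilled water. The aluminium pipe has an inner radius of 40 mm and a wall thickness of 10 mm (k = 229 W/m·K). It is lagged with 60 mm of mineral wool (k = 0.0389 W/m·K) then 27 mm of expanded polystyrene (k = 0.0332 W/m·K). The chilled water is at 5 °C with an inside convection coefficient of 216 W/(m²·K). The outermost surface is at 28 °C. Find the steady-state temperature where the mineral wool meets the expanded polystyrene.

Cylindrical conduction, so R = ln(r₂/r₁)/(2πkL) per layer, in series:
R_inner film = 1/(h_i·2πr₁L) = 1/(216×2π×0.04×1) = 0.01842 K/W
R_aluminium pipe wall = ln(50/40)/(2π×229×1) = 1.551×10^-4 K/W
R_mineral wool = ln(110/50)/(2π×0.0389×1) = 3.226 K/W
R_expanded polystyrene = ln(137/110)/(2π×0.0332×1) = 1.052 K/W
R_total = 4.297 K/W
Q = ΔT/R_total = 23/4.297
Q = 5.35 W/m
T_interface = T_inner + Q·ΣR(inner→interface) = 5 + 5.35×3.244

T ≈ 22.4 °C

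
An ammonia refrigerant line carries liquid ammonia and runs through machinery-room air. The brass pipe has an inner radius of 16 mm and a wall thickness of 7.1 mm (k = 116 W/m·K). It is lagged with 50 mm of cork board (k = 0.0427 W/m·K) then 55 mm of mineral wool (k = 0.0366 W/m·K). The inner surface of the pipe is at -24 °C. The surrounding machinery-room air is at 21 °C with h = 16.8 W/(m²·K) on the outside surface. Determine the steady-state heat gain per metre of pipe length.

q′ ≈ 6.61 W/m

Treating each annulus and film as a series resistance:
R_brass pipe wall = ln(23.1/16)/(2π×116×1) = 5.039×10^-4 K/W
R_cork board = ln(73.1/23.1)/(2π×0.0427×1) = 4.294 K/W
R_mineral wool = ln(128.1/73.1)/(2π×0.0366×1) = 2.439 K/W
R_outer film = 1/(h_o·2πr_oL) = 1/(16.8×2π×0.1281×1) = 0.07395 K/W
R_total = 6.808 K/W
Q = ΔT/R_total = 45/6.808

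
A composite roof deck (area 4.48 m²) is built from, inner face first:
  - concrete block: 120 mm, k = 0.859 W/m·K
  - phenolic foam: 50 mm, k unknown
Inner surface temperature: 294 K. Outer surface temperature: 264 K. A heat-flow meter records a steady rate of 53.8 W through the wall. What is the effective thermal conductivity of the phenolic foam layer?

Series thermal resistances:
R_concrete block = L/(kA) = 0.12/(0.859×4.48) = 0.03118 K/W
Sum of known resistances R_other = 0.03118 K/W
Total R = ΔT/Q = 30/53.8 = 0.5576 K/W
R_phenolic foam = R_total − R_other = 0.5264 K/W
k = L/(R·A) = 0.05/(0.5264×4.48)

k ≈ 0.0212 W/(m·K)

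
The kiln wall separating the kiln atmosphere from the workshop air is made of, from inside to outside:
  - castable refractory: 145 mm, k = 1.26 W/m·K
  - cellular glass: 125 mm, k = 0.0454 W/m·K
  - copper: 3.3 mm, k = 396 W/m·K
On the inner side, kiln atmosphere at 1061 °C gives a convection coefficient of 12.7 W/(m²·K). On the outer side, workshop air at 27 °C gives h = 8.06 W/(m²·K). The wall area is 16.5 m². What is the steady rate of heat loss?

Thermal resistances in series:
R_inner film = 1/(h_i·A) = 1/(12.7×16.5) = 0.004772 K/W
R_castable refractory = L/(kA) = 0.145/(1.26×16.5) = 0.006975 K/W
R_cellular glass = L/(kA) = 0.125/(0.0454×16.5) = 0.1669 K/W
R_copper = L/(kA) = 0.0033/(396×16.5) = 5.051×10^-7 K/W
R_outer film = 1/(h_o·A) = 1/(8.06×16.5) = 0.007519 K/W
R_total = 0.1861 K/W
Q = ΔT / R_total = 1034 / 0.1861

Q ≈ 5560 W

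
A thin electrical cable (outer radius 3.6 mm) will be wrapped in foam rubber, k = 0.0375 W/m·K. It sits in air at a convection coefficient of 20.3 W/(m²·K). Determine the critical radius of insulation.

For a cylinder r_cr = k/h = 0.0375/20.3
r_cr = 1.85 mm; since the bare radius (3.6 mm) is above r_cr, any added insulation will reduce heat loss.

r_cr ≈ 1.85 mm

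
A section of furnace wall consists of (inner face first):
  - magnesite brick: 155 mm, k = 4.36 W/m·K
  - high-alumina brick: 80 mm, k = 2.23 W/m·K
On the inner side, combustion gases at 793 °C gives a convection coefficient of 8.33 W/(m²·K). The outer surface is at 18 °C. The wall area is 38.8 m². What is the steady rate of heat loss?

Thermal resistances in series:
R_inner film = 1/(h_i·A) = 1/(8.33×38.8) = 0.003094 K/W
R_magnesite brick = L/(kA) = 0.155/(4.36×38.8) = 9.162×10^-4 K/W
R_high-alumina brick = L/(kA) = 0.08/(2.23×38.8) = 9.246×10^-4 K/W
R_total = 0.004935 K/W
Q = ΔT / R_total = 775 / 0.004935

Q ≈ 157000 W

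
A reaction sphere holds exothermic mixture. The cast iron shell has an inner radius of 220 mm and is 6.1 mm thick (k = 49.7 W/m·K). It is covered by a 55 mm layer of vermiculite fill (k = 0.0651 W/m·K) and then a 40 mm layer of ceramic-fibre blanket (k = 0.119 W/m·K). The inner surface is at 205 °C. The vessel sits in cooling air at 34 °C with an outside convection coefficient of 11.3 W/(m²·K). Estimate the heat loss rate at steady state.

Q ≈ 120 W

Spherical conduction: R = (1/r_in − 1/r_out)/(4πk) per layer; series-sum.
R_cast iron shell = (1/0.22 − 1/0.2261)/(4π×49.7) = 1.964×10^-4 K/W
R_vermiculite fill = (1/0.2261 − 1/0.2811)/(4π×0.0651) = 1.058 K/W
R_ceramic-fibre blanket = (1/0.2811 − 1/0.3211)/(4π×0.119) = 0.2963 K/W
R_outer film = 1/(h·4πr_o²) = 1/(11.3×4π×0.3211²) = 0.0683 K/W
R_total = 1.423 K/W
Q = ΔT/R_total = 171/1.423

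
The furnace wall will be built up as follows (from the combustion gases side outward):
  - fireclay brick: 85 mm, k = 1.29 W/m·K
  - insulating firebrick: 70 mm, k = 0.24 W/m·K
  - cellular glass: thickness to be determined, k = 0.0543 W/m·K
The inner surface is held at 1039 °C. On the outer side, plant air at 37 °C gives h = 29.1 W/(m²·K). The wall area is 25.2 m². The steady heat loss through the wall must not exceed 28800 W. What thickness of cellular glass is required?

Treating each layer as a thermal resistance in series:
R_fireclay brick = L/(kA) = 0.085/(1.29×25.2) = 0.002615 K/W
R_insulating firebrick = L/(kA) = 0.07/(0.24×25.2) = 0.01157 K/W
R_outer film = 1/(h_o·A) = 1/(29.1×25.2) = 0.001364 K/W
Sum of the known resistances R_other = 0.01555 K/W
Required total resistance R_tot = ΔT/Q_allow = 1002/28800 = 0.03479 K/W
R_cellular glass = R_tot − R_other = 0.01924 K/W
L = R·k·A = 0.01924×0.0543×25.2

L ≈ 26.3 mm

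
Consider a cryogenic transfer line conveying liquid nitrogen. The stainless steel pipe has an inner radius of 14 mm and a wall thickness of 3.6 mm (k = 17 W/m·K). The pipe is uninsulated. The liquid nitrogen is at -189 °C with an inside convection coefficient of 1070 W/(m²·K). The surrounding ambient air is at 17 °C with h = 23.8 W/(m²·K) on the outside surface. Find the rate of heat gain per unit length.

Radial resistances (cylindrical: R_cond = ln(r_o/r_i)/(2πkL), R_conv = 1/(h·2πrL)):
R_inner film = 1/(h_i·2πr₁L) = 1/(1070×2π×0.014×1) = 0.01062 K/W
R_stainless steel pipe wall = ln(17.6/14)/(2π×17×1) = 0.002142 K/W
R_outer film = 1/(h_o·2πr_oL) = 1/(23.8×2π×0.0176×1) = 0.38 K/W
R_total = 0.3927 K/W
Q = ΔT/R_total = 206/0.3927

q′ ≈ 525 W/m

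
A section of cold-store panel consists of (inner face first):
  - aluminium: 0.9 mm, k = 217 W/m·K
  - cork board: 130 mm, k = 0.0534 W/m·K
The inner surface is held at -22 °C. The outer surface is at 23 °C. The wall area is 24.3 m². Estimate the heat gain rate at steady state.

Treating each layer as a thermal resistance in series:
R_aluminium = L/(kA) = 0.0009/(217×24.3) = 1.707×10^-7 K/W
R_cork board = L/(kA) = 0.13/(0.0534×24.3) = 0.1002 K/W
R_total = 0.1002 K/W
Q = ΔT / R_total = 45 / 0.1002

Q ≈ 449 W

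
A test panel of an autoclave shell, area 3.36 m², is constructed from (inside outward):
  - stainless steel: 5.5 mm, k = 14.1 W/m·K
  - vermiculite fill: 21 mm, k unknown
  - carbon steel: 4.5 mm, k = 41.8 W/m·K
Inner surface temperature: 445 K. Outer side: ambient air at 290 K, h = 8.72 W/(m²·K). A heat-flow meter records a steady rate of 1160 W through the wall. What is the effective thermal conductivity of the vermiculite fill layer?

Treating each layer as a thermal resistance in series:
R_stainless steel = L/(kA) = 0.0055/(14.1×3.36) = 1.161×10^-4 K/W
R_carbon steel = L/(kA) = 0.0045/(41.8×3.36) = 3.204×10^-5 K/W
R_outer film = 1/(h_o·A) = 1/(8.72×3.36) = 0.03413 K/W
Sum of known resistances R_other = 0.03428 K/W
Total R = ΔT/Q = 155/1160 = 0.1336 K/W
R_vermiculite fill = R_total − R_other = 0.09934 K/W
k = L/(R·A) = 0.021/(0.09934×3.36)

k ≈ 0.0629 W/(m·K)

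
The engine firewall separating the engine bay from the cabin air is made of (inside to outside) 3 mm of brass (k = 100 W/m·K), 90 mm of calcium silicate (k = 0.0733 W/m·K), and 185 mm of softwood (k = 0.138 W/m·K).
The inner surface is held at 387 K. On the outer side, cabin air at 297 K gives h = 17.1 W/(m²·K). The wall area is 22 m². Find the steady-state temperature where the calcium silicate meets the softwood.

Treating each layer as a thermal resistance in series:
R_brass = L/(kA) = 0.003/(100×22) = 1.364×10^-6 K/W
R_calcium silicate = L/(kA) = 0.09/(0.0733×22) = 0.05581 K/W
R_softwood = L/(kA) = 0.185/(0.138×22) = 0.06094 K/W
R_outer film = 1/(h_o·A) = 1/(17.1×22) = 0.002658 K/W
R_total = 0.1194 K/W;  Q = ΔT/R_total = 90/0.1194 = 753.7 W
T_interface = T_inner − Q·ΣR(inner→interface) = 387 − 754×0.05581

T ≈ 345 K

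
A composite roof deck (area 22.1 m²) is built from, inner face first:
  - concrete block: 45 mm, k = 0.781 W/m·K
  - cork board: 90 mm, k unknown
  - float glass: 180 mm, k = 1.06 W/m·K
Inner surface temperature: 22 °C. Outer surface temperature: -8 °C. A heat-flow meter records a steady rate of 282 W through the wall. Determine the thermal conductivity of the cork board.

Thermal resistances in series:
R_concrete block = L/(kA) = 0.045/(0.781×22.1) = 0.002607 K/W
R_float glass = L/(kA) = 0.18/(1.06×22.1) = 0.007684 K/W
Sum of known resistances R_other = 0.01029 K/W
Total R = ΔT/Q = 30/282 = 0.1064 K/W
R_cork board = R_total − R_other = 0.09609 K/W
k = L/(R·A) = 0.09/(0.09609×22.1)

k ≈ 0.0424 W/(m·K)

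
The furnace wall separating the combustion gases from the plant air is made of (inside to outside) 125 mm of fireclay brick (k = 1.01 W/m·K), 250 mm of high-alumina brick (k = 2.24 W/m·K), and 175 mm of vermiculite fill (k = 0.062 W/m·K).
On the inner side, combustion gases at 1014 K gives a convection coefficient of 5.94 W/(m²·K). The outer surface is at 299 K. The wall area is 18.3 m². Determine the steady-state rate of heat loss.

Model the wall as resistances in series:
R_inner film = 1/(h_i·A) = 1/(5.94×18.3) = 0.009199 K/W
R_fireclay brick = L/(kA) = 0.125/(1.01×18.3) = 0.006763 K/W
R_high-alumina brick = L/(kA) = 0.25/(2.24×18.3) = 0.006099 K/W
R_vermiculite fill = L/(kA) = 0.175/(0.062×18.3) = 0.1542 K/W
R_total = 0.1763 K/W
Q = ΔT / R_total = 715 / 0.1763

Q ≈ 4060 W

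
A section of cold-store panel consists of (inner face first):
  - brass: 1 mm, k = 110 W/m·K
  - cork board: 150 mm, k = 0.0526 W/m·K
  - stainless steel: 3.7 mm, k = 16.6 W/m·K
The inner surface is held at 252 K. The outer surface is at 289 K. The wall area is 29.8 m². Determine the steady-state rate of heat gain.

Q ≈ 387 W

Thermal resistances in series:
R_brass = L/(kA) = 0.001/(110×29.8) = 3.051×10^-7 K/W
R_cork board = L/(kA) = 0.15/(0.0526×29.8) = 0.0957 K/W
R_stainless steel = L/(kA) = 0.0037/(16.6×29.8) = 7.48×10^-6 K/W
R_total = 0.0957 K/W
Q = ΔT / R_total = 37 / 0.0957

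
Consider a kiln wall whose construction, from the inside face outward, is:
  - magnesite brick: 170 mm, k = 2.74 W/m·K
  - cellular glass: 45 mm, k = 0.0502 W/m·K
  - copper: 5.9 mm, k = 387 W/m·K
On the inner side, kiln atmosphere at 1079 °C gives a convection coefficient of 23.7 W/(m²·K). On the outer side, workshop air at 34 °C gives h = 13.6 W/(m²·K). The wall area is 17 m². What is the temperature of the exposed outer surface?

Model the wall as resistances in series:
R_inner film = 1/(h_i·A) = 1/(23.7×17) = 0.002482 K/W
R_magnesite brick = L/(kA) = 0.17/(2.74×17) = 0.00365 K/W
R_cellular glass = L/(kA) = 0.045/(0.0502×17) = 0.05273 K/W
R_copper = L/(kA) = 0.0059/(387×17) = 8.968×10^-7 K/W
R_outer film = 1/(h_o·A) = 1/(13.6×17) = 0.004325 K/W
R_total = 0.06319 K/W;  Q = ΔT/R_total = 1045/0.06319 = 16540 W
T_interface = T_inner − Q·ΣR(inner→interface) = 1079 − 16500×0.05886

T ≈ 106 °C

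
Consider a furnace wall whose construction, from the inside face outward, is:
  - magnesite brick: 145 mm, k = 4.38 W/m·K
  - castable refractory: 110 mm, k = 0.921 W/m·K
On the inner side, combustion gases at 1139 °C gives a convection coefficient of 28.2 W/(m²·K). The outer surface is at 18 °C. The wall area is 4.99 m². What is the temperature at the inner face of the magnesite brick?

Thermal resistances in series:
R_inner film = 1/(h_i·A) = 1/(28.2×4.99) = 0.007106 K/W
R_magnesite brick = L/(kA) = 0.145/(4.38×4.99) = 0.006634 K/W
R_castable refractory = L/(kA) = 0.11/(0.921×4.99) = 0.02393 K/W
R_total = 0.03768 K/W;  Q = ΔT/R_total = 1121/0.03768 = 29750 W
T_interface = T_inner − Q·ΣR(inner→interface) = 1139 − 29800×0.007106

T ≈ 928 °C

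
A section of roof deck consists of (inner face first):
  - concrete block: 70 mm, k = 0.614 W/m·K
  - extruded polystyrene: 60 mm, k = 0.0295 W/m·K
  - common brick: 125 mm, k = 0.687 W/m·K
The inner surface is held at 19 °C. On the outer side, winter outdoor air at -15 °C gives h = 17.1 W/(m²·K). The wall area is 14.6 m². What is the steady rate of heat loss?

Q ≈ 208 W

Treating each layer as a thermal resistance in series:
R_concrete block = L/(kA) = 0.07/(0.614×14.6) = 0.007809 K/W
R_extruded polystyrene = L/(kA) = 0.06/(0.0295×14.6) = 0.1393 K/W
R_common brick = L/(kA) = 0.125/(0.687×14.6) = 0.01246 K/W
R_outer film = 1/(h_o·A) = 1/(17.1×14.6) = 0.004005 K/W
R_total = 0.1636 K/W
Q = ΔT / R_total = 34 / 0.1636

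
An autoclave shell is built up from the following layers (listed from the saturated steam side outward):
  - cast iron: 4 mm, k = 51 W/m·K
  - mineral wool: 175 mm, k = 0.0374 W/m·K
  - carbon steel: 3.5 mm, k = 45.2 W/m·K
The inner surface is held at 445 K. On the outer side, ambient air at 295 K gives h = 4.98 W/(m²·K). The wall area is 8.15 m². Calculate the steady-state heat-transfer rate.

Q ≈ 251 W

Treating each layer as a thermal resistance in series:
R_cast iron = L/(kA) = 0.004/(51×8.15) = 9.623×10^-6 K/W
R_mineral wool = L/(kA) = 0.175/(0.0374×8.15) = 0.5741 K/W
R_carbon steel = L/(kA) = 0.0035/(45.2×8.15) = 9.501×10^-6 K/W
R_outer film = 1/(h_o·A) = 1/(4.98×8.15) = 0.02464 K/W
R_total = 0.5988 K/W
Q = ΔT / R_total = 150 / 0.5988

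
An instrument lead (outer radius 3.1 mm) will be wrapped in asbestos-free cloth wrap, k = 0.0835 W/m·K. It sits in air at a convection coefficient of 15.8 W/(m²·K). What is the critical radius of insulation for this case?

r_cr ≈ 5.28 mm

For a cylinder r_cr = k/h = 0.0835/15.8
r_cr = 5.28 mm; since the bare radius (3.1 mm) is below r_cr, adding a thin layer of insulation will *increase* heat loss.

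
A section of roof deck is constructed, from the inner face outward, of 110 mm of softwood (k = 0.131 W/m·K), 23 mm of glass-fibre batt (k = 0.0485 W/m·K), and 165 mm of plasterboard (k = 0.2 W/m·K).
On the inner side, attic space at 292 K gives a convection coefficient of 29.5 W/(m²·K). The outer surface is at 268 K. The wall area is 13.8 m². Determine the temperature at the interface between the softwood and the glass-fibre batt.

T ≈ 282 K

Treating each layer as a thermal resistance in series:
R_inner film = 1/(h_i·A) = 1/(29.5×13.8) = 0.002456 K/W
R_softwood = L/(kA) = 0.11/(0.131×13.8) = 0.06085 K/W
R_glass-fibre batt = L/(kA) = 0.023/(0.0485×13.8) = 0.03436 K/W
R_plasterboard = L/(kA) = 0.165/(0.2×13.8) = 0.05978 K/W
R_total = 0.1575 K/W;  Q = ΔT/R_total = 24/0.1575 = 152.4 W
T_interface = T_inner − Q·ΣR(inner→interface) = 292 − 152×0.0633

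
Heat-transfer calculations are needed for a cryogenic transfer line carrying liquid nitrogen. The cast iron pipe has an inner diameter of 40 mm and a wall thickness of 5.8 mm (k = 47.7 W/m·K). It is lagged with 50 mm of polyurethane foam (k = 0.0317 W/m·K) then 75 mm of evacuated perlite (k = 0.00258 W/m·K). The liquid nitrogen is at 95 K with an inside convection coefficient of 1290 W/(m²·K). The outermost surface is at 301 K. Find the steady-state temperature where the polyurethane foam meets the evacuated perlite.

T ≈ 118 K

Treating each annulus and film as a series resistance:
R_inner film = 1/(h_i·2πr₁L) = 1/(1290×2π×0.02×1) = 0.006169 K/W
R_cast iron pipe wall = ln(25.8/20)/(2π×47.7×1) = 8.496×10^-4 K/W
R_polyurethane foam = ln(75.8/25.8)/(2π×0.0317×1) = 5.411 K/W
R_evacuated perlite = ln(150.8/75.8)/(2π×0.00258×1) = 42.43 K/W
R_total = 47.85 K/W
Q = ΔT/R_total = 206/47.85
Q = 4.31 W/m
T_interface = T_inner + Q·ΣR(inner→interface) = 95 + 4.31×5.418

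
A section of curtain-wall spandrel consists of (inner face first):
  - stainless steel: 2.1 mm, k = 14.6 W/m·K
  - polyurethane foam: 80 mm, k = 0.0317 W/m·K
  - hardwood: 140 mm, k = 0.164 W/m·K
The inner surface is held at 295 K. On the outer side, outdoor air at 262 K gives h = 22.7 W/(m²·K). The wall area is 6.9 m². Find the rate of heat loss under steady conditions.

Treating each layer as a thermal resistance in series:
R_stainless steel = L/(kA) = 0.0021/(14.6×6.9) = 2.085×10^-5 K/W
R_polyurethane foam = L/(kA) = 0.08/(0.0317×6.9) = 0.3657 K/W
R_hardwood = L/(kA) = 0.14/(0.164×6.9) = 0.1237 K/W
R_outer film = 1/(h_o·A) = 1/(22.7×6.9) = 0.006384 K/W
R_total = 0.4959 K/W
Q = ΔT / R_total = 33 / 0.4959

Q ≈ 66.5 W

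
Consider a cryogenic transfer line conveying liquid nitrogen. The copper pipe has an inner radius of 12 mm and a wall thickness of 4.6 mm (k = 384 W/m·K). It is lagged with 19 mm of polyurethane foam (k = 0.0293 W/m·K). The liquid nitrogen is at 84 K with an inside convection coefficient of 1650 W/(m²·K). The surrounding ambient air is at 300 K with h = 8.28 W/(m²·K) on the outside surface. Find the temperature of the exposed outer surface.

T ≈ 275 K

Cylindrical conduction, so R = ln(r₂/r₁)/(2πkL) per layer, in series:
R_inner film = 1/(h_i·2πr₁L) = 1/(1650×2π×0.012×1) = 0.008038 K/W
R_copper pipe wall = ln(16.6/12)/(2π×384×1) = 1.345×10^-4 K/W
R_polyurethane foam = ln(35.6/16.6)/(2π×0.0293×1) = 4.144 K/W
R_outer film = 1/(h_o·2πr_oL) = 1/(8.28×2π×0.0356×1) = 0.5399 K/W
R_total = 4.692 K/W
Q = ΔT/R_total = 216/4.692
Q = 46 W/m
T_interface = T_inner + Q·ΣR(inner→interface) = 84 + 46×4.152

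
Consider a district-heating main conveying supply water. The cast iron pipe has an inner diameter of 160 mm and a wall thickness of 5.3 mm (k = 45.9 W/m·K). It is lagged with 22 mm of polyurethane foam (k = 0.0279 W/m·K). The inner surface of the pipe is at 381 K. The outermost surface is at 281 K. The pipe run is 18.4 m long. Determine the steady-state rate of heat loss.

Q ≈ 1410 W

Cylindrical conduction, so R = ln(r₂/r₁)/(2πkL) per layer, in series:
R_cast iron pipe wall = ln(85.3/80)/(2π×45.9×18.4) = 1.209×10^-5 K/W
R_polyurethane foam = ln(107.3/85.3)/(2π×0.0279×18.4) = 0.07114 K/W
R_total = 0.07115 K/W
Q = ΔT/R_total = 100/0.07115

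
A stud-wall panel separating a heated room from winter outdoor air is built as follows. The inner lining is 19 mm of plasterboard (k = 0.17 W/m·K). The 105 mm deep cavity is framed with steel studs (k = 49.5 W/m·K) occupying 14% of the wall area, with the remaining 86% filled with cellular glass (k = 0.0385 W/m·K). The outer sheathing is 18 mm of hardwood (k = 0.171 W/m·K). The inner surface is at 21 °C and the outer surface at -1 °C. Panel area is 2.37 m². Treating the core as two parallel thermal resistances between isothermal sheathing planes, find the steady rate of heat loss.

Q ≈ 225 W

Sheathing layers in series; stud and cavity paths in parallel between them.
R_inner = 0.019/(0.17×2.37) = 0.04716 K/W
R_stud  = 0.105/(49.5×0.14×2.37) = 0.006393 K/W
R_cav   = 0.105/(0.0385×0.86×2.37) = 1.338 K/W
1/R_core = 1/R_stud + 1/R_cav → R_core = 0.006363 K/W
R_outer = 0.018/(0.171×2.37) = 0.04441 K/W
R_total = 0.09794 K/W
Q = ΔT/R_total = 22/0.09794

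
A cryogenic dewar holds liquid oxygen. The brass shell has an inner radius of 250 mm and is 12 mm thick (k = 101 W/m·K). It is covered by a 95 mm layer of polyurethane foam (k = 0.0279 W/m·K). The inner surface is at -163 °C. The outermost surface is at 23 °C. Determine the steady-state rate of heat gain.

Each spherical layer contributes R = (1/r_i − 1/r_o)/(4πk):
R_brass shell = (1/0.25 − 1/0.262)/(4π×101) = 1.443×10^-4 K/W
R_polyurethane foam = (1/0.262 − 1/0.357)/(4π×0.0279) = 2.897 K/W
R_total = 2.897 K/W
Q = ΔT/R_total = 186/2.897

Q ≈ 64.2 W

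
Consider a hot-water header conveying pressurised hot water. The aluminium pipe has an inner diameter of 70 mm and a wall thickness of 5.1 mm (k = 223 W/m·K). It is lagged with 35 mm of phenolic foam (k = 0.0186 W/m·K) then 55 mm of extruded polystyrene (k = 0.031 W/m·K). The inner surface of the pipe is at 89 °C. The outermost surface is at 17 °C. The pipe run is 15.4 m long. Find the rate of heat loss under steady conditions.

Per-layer cylindrical resistances, series-summed:
R_aluminium pipe wall = ln(40.1/35)/(2π×223×15.4) = 6.304×10^-6 K/W
R_phenolic foam = ln(75.1/40.1)/(2π×0.0186×15.4) = 0.3486 K/W
R_extruded polystyrene = ln(130.1/75.1)/(2π×0.031×15.4) = 0.1832 K/W
R_total = 0.5318 K/W
Q = ΔT/R_total = 72/0.5318

Q ≈ 135 W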